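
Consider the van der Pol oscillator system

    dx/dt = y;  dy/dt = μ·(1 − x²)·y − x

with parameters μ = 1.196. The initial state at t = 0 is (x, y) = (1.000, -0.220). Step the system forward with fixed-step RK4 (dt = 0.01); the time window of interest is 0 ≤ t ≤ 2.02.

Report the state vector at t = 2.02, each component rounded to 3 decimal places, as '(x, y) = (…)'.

t=0.000: state=(1.000, -0.220)
step 1 (dt=0.01): k1=(-0.220, -1.000), k2=(-0.225, -0.999), k3=(-0.225, -0.999), k4=(-0.230, -0.999); state += dt/6·(k1+2k2+2k3+k4)
t=0.010: state=(0.998, -0.230)
t=0.020: state=(0.995, -0.240)
t=0.030: state=(0.993, -0.250)
continuing one RK4 step at a time; state shown every 10 steps (Δt=0.1):
t=0.100: state=(0.973, -0.320)
t=0.200: state=(0.936, -0.419)
t=0.300: state=(0.889, -0.520)
t=0.400: state=(0.832, -0.624)
t=0.500: state=(0.764, -0.733)
t=0.600: state=(0.685, -0.850)
t=0.700: state=(0.594, -0.979)
t=0.800: state=(0.489, -1.122)
t=0.900: state=(0.369, -1.282)
t=1.000: state=(0.232, -1.461)
t=1.100: state=(0.076, -1.658)
t=1.200: state=(-0.100, -1.867)
t=1.300: state=(-0.297, -2.073)
t=1.400: state=(-0.514, -2.248)
t=1.500: state=(-0.744, -2.351)
t=1.600: state=(-0.980, -2.335)
t=1.700: state=(-1.206, -2.172)
t=1.800: state=(-1.409, -1.868)
t=1.900: state=(-1.577, -1.471)
t=2.000: state=(-1.703, -1.052)
t=2.020: state=(-1.723, -0.971)

(x, y) = (-1.723, -0.971)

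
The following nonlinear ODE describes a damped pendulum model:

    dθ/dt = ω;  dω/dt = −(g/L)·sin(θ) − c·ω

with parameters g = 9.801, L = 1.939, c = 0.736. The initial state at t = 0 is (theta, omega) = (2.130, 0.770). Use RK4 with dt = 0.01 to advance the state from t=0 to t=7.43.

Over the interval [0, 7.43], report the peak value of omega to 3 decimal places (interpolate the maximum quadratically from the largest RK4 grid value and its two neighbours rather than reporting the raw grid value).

max omega = 1.765

t=0.000: state=(2.130, 0.770)
step 1 (dt=0.01): k1=(0.770, -4.851), k2=(0.746, -4.823), k3=(0.746, -4.824), k4=(0.722, -4.796); state += dt/6·(k1+2k2+2k3+k4)
t=0.010: state=(2.137, 0.722)
t=0.020: state=(2.144, 0.674)
t=0.030: state=(2.151, 0.627)
continuing one RK4 step at a time; state shown every 25 steps (Δt=0.25):
t=0.250: state=(2.183, -0.306)
t=0.500: state=(1.988, -1.248)
t=0.750: state=(1.561, -2.157)
t=1.000: state=(0.925, -2.871)
t=1.250: state=(0.178, -2.969)
t=1.500: state=(-0.491, -2.265)
t=1.750: state=(-0.918, -1.116)
t=2.000: state=(-1.049, 0.048)
t=2.250: state=(-0.911, 1.009)
t=2.500: state=(-0.573, 1.622)
t=2.750: state=(-0.141, 1.746)
t=3.000: state=(0.257, 1.370)
t=3.250: state=(0.518, 0.685)
t=3.500: state=(0.595, -0.056)
t=3.750: state=(0.501, -0.659)
t=4.000: state=(0.288, -0.995)
t=4.250: state=(0.031, -1.007)
t=4.500: state=(-0.191, -0.735)
t=4.750: state=(-0.323, -0.306)
t=5.000: state=(-0.343, 0.134)
t=5.250: state=(-0.266, 0.463)
t=5.500: state=(-0.127, 0.612)
t=5.750: state=(0.024, 0.564)
t=6.000: state=(0.143, 0.367)
t=6.250: state=(0.201, 0.100)
t=6.500: state=(0.194, -0.149)
t=6.750: state=(0.134, -0.315)
t=7.000: state=(0.046, -0.366)
t=7.250: state=(-0.040, -0.305)
t=7.430: state=(-0.087, -0.212)
largest grid value and its neighbours: omega(2.670)=1.76436, omega(2.680)=1.76500, omega(2.690)=1.76478
parabola through these three points peaks at t≈2.682 with omega≈1.76503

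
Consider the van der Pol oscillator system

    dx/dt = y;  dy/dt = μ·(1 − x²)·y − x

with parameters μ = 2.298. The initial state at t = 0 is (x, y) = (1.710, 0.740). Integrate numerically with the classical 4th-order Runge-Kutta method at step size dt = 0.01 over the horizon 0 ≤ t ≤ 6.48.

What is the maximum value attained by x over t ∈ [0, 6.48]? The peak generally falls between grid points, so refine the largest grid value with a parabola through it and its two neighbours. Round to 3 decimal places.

max x = 1.781

t=0.000: state=(1.710, 0.740)
step 1 (dt=0.01): k1=(0.740, -4.982), k2=(0.715, -4.896), k3=(0.716, -4.897), k4=(0.691, -4.812); state += dt/6·(k1+2k2+2k3+k4)
t=0.010: state=(1.717, 0.691)
t=0.020: state=(1.724, 0.644)
t=0.030: state=(1.730, 0.598)
continuing one RK4 step at a time; state shown every 25 steps (Δt=0.25):
t=0.250: state=(1.781, -0.033)
t=0.500: state=(1.738, -0.266)
t=0.750: state=(1.659, -0.351)
t=1.000: state=(1.564, -0.406)
t=1.250: state=(1.456, -0.464)
t=1.500: state=(1.330, -0.542)
t=1.750: state=(1.182, -0.658)
t=2.000: state=(0.995, -0.851)
t=2.250: state=(0.743, -1.209)
t=2.500: state=(0.359, -1.954)
t=2.750: state=(-0.298, -3.424)
t=3.000: state=(-1.288, -3.886)
t=3.250: state=(-1.921, -1.133)
t=3.500: state=(-2.021, 0.032)
t=3.750: state=(-1.979, 0.245)
t=4.000: state=(-1.911, 0.294)
t=4.250: state=(-1.834, 0.320)
t=4.500: state=(-1.751, 0.345)
t=4.750: state=(-1.661, 0.376)
t=5.000: state=(-1.562, 0.416)
t=5.250: state=(-1.452, 0.470)
t=5.500: state=(-1.325, 0.548)
t=5.750: state=(-1.175, 0.665)
t=6.000: state=(-0.986, 0.863)
t=6.250: state=(-0.729, 1.232)
t=6.480: state=(-0.377, 1.916)
largest grid value and its neighbours: x(0.220)=1.78089, x(0.230)=1.78100, x(0.240)=1.78092
parabola through these three points peaks at t≈0.231 with x≈1.78100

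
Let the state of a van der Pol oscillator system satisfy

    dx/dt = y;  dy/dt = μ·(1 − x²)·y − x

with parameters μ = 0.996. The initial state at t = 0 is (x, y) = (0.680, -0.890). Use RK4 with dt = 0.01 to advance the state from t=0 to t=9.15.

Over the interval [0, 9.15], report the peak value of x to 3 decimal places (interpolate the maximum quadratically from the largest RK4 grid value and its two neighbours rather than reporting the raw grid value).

max x = 2.000

t=0.000: state=(0.680, -0.890)
step 1 (dt=0.01): k1=(-0.890, -1.157), k2=(-0.896, -1.161), k3=(-0.896, -1.161), k4=(-0.902, -1.165); state += dt/6·(k1+2k2+2k3+k4)
t=0.010: state=(0.671, -0.902)
t=0.020: state=(0.662, -0.913)
t=0.030: state=(0.653, -0.925)
continuing one RK4 step at a time; state shown every 50 steps (Δt=0.5):
t=0.500: state=(0.070, -1.596)
t=1.000: state=(-0.904, -2.124)
t=1.500: state=(-1.706, -0.838)
t=2.000: state=(-1.804, 0.264)
t=2.500: state=(-1.559, 0.667)
t=3.000: state=(-1.146, 1.003)
t=3.500: state=(-0.512, 1.606)
t=4.000: state=(0.535, 2.569)
t=4.500: state=(1.707, 1.554)
t=5.000: state=(1.997, -0.110)
t=5.500: state=(1.804, -0.569)
t=6.000: state=(1.459, -0.814)
t=6.500: state=(0.969, -1.188)
t=7.000: state=(0.204, -1.960)
t=7.500: state=(-1.007, -2.640)
t=8.000: state=(-1.921, -0.762)
t=8.500: state=(-1.962, 0.344)
t=9.000: state=(-1.702, 0.655)
t=9.150: state=(-1.598, 0.725)
largest grid value and its neighbours: x(4.930)=2.00006, x(4.940)=2.00015, x(4.950)=2.00005
parabola through these three points peaks at t≈4.940 with x≈2.00015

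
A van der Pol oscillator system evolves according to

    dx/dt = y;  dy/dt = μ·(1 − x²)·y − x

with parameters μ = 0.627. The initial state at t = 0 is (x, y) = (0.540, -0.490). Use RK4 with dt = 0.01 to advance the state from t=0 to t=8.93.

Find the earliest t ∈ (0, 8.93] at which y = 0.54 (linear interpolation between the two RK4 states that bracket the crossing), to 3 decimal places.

t = 2.769

t=0.000: state=(0.540, -0.490)
step 1 (dt=0.01): k1=(-0.490, -0.758), k2=(-0.494, -0.758), k3=(-0.494, -0.758), k4=(-0.498, -0.758); state += dt/6·(k1+2k2+2k3+k4)
t=0.010: state=(0.535, -0.498)
t=0.020: state=(0.530, -0.505)
t=0.030: state=(0.525, -0.513)
continuing one RK4 step at a time; state shown every 50 steps (Δt=0.5):
t=0.500: state=(0.201, -0.865)
t=1.000: state=(-0.312, -1.156)
t=1.500: state=(-0.893, -1.075)
t=2.000: state=(-1.293, -0.463)
t=2.500: state=(-1.345, 0.235)
t=2.760: state=(-1.244, 0.530)
next step: t=2.770: state=(-1.239, 0.541) — y has crossed 0.54
linear interpolation between t=2.760 (0.53045) and t=2.770 (0.54105) → t≈2.769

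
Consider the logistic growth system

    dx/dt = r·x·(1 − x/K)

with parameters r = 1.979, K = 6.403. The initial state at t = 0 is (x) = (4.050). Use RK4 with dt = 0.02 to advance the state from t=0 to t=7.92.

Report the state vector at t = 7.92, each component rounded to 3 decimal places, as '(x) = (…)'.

(x) = (6.403)

t=0.000: state=(4.050)
step 1 (dt=0.02): k1=(2.945), k2=(2.930), k3=(2.930), k4=(2.914); state += dt/6·(k1+2k2+2k3+k4)
t=0.020: state=(4.109)
t=0.040: state=(4.167)
t=0.060: state=(4.224)
continuing one RK4 step at a time; state shown every 25 steps (Δt=0.5):
t=0.500: state=(5.266)
t=1.000: state=(5.927)
t=1.500: state=(6.217)
t=2.000: state=(6.333)
t=2.500: state=(6.377)
t=3.000: state=(6.393)
t=3.500: state=(6.399)
t=4.000: state=(6.402)
t=4.500: state=(6.402)
t=5.000: state=(6.403)
t=5.500: state=(6.403)
t=6.000: state=(6.403)
t=6.500: state=(6.403)
t=7.000: state=(6.403)
t=7.500: state=(6.403)
t=7.920: state=(6.403)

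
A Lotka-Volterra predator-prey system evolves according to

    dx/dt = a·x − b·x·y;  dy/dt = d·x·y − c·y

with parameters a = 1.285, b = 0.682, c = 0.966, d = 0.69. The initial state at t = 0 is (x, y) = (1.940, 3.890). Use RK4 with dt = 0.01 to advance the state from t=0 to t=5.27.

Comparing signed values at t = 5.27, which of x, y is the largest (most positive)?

largest component: x

t=0.000: state=(1.940, 3.890)
step 1 (dt=0.01): k1=(-2.654, 1.449), k2=(-2.645, 1.416), k3=(-2.645, 1.416), k4=(-2.636, 1.383); state += dt/6·(k1+2k2+2k3+k4)
t=0.010: state=(1.914, 3.904)
t=0.020: state=(1.887, 3.918)
t=0.030: state=(1.861, 3.931)
continuing one RK4 step at a time; state shown every 20 steps (Δt=0.2):
t=0.200: state=(1.455, 4.048)
t=0.400: state=(1.087, 3.971)
t=0.600: state=(0.830, 3.732)
t=0.800: state=(0.659, 3.407)
t=1.000: state=(0.548, 3.050)
t=1.200: state=(0.479, 2.698)
t=1.400: state=(0.439, 2.369)
t=1.600: state=(0.419, 2.071)
t=1.800: state=(0.416, 1.808)
t=2.000: state=(0.427, 1.580)
t=2.200: state=(0.452, 1.384)
t=2.400: state=(0.489, 1.217)
t=2.600: state=(0.541, 1.077)
t=2.800: state=(0.609, 0.961)
t=3.000: state=(0.696, 0.866)
t=3.200: state=(0.803, 0.792)
t=3.400: state=(0.936, 0.736)
t=3.600: state=(1.098, 0.698)
t=3.800: state=(1.293, 0.678)
t=4.000: state=(1.525, 0.678)
t=4.200: state=(1.795, 0.703)
t=4.400: state=(2.101, 0.758)
t=4.600: state=(2.436, 0.854)
t=4.800: state=(2.776, 1.009)
t=5.000: state=(3.081, 1.247)
t=5.200: state=(3.286, 1.597)
t=5.270: state=(3.320, 1.751)
compare at T: x=3.320, y=1.751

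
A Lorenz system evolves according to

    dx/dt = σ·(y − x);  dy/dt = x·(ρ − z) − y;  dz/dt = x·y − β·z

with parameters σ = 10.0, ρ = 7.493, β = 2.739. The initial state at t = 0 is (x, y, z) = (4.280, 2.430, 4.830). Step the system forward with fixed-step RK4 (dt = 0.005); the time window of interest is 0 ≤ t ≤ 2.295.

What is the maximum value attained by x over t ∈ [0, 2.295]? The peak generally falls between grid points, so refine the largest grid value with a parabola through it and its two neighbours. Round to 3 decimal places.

t=0.000: state=(4.280, 2.430, 4.830)
step 1 (dt=0.005): k1=(-18.500, 8.968, -2.829), k2=(-17.813, 8.852, -2.827), k3=(-17.833, 8.857, -2.824), k4=(-17.165, 8.745, -2.821); state += dt/6·(k1+2k2+2k3+k4)
t=0.005: state=(4.191, 2.474, 4.816)
t=0.010: state=(4.108, 2.517, 4.802)
t=0.015: state=(4.032, 2.560, 4.788)
continuing one RK4 step at a time; state shown every 20 steps (Δt=0.1):
t=0.100: state=(3.398, 3.182, 4.584)
t=0.200: state=(3.503, 3.837, 4.538)
t=0.300: state=(3.952, 4.477, 4.812)
t=0.400: state=(4.490, 5.011, 5.428)
t=0.500: state=(4.934, 5.272, 6.273)
t=0.600: state=(5.122, 5.149, 7.089)
t=0.700: state=(4.990, 4.716, 7.585)
t=0.800: state=(4.624, 4.196, 7.638)
t=0.900: state=(4.195, 3.790, 7.336)
t=1.000: state=(3.850, 3.577, 6.861)
t=1.100: state=(3.659, 3.550, 6.378)
t=1.200: state=(3.627, 3.669, 5.993)
t=1.300: state=(3.730, 3.888, 5.771)
t=1.400: state=(3.928, 4.158, 5.737)
t=1.500: state=(4.170, 4.415, 5.886)
t=1.600: state=(4.396, 4.594, 6.172)
t=1.700: state=(4.548, 4.646, 6.511)
t=1.800: state=(4.586, 4.565, 6.798)
t=1.900: state=(4.512, 4.392, 6.954)
t=2.000: state=(4.363, 4.196, 6.953)
t=2.100: state=(4.197, 4.040, 6.824)
t=2.200: state=(4.062, 3.956, 6.628)
t=2.295: state=(3.991, 3.948, 6.436)
largest grid value and its neighbours: x(0.605)=5.12297, x(0.610)=5.12306, x(0.615)=5.12231
parabola through these three points peaks at t≈0.608 with x≈5.12312

max x = 5.123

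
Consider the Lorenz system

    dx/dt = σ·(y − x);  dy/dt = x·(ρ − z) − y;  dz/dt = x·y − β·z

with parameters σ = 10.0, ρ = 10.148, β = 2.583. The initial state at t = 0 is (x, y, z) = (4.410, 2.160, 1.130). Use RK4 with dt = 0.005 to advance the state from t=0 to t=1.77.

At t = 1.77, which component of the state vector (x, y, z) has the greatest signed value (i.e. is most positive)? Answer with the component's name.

largest component: z

t=0.000: state=(4.410, 2.160, 1.130)
step 1 (dt=0.005): k1=(-22.500, 37.609, 6.607), k2=(-20.997, 36.936, 6.852), k3=(-21.052, 36.969, 6.852), k4=(-19.599, 36.328, 7.087); state += dt/6·(k1+2k2+2k3+k4)
t=0.005: state=(4.305, 2.345, 1.164)
t=0.010: state=(4.214, 2.524, 1.201)
t=0.015: state=(4.136, 2.697, 1.240)
continuing one RK4 step at a time; state shown every 20 steps (Δt=0.1):
t=0.100: state=(4.157, 5.218, 2.223)
t=0.200: state=(5.830, 7.896, 4.646)
t=0.300: state=(7.789, 9.319, 8.984)
t=0.400: state=(8.261, 7.502, 13.208)
t=0.500: state=(6.503, 4.098, 13.999)
t=0.600: state=(4.167, 2.145, 12.198)
t=0.700: state=(2.652, 1.632, 9.949)
t=0.800: state=(2.025, 1.730, 8.013)
t=0.900: state=(1.966, 2.112, 6.519)
t=1.000: state=(2.279, 2.751, 5.485)
t=1.100: state=(2.911, 3.709, 4.974)
t=1.200: state=(3.878, 5.009, 5.153)
t=1.300: state=(5.128, 6.450, 6.288)
t=1.400: state=(6.356, 7.373, 8.446)
t=1.500: state=(6.921, 6.943, 10.841)
t=1.600: state=(6.381, 5.362, 12.035)
t=1.700: state=(5.154, 3.867, 11.610)
t=1.770: state=(4.322, 3.266, 10.756)
compare at T: x=4.322, y=3.266, z=10.756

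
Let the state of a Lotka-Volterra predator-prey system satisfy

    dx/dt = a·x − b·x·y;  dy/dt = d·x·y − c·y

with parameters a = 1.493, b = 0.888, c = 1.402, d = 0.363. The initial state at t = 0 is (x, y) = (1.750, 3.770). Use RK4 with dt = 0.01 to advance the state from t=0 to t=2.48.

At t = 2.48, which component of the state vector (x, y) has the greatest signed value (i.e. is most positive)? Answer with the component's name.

t=0.000: state=(1.750, 3.770)
step 1 (dt=0.01): k1=(-3.246, -2.891), k2=(-3.193, -2.902), k3=(-3.194, -2.901), k4=(-3.142, -2.912); state += dt/6·(k1+2k2+2k3+k4)
t=0.010: state=(1.718, 3.741)
t=0.020: state=(1.687, 3.712)
t=0.030: state=(1.657, 3.682)
continuing one RK4 step at a time; state shown every 10 steps (Δt=0.1):
t=0.100: state=(1.473, 3.473)
t=0.200: state=(1.273, 3.173)
t=0.300: state=(1.130, 2.880)
t=0.400: state=(1.029, 2.603)
t=0.500: state=(0.959, 2.345)
t=0.600: state=(0.914, 2.109)
t=0.700: state=(0.888, 1.894)
t=0.800: state=(0.879, 1.700)
t=0.900: state=(0.885, 1.525)
t=1.000: state=(0.903, 1.369)
t=1.100: state=(0.935, 1.231)
t=1.200: state=(0.978, 1.107)
t=1.300: state=(1.034, 0.998)
t=1.400: state=(1.104, 0.902)
t=1.500: state=(1.188, 0.817)
t=1.600: state=(1.287, 0.743)
t=1.700: state=(1.402, 0.678)
t=1.800: state=(1.537, 0.622)
t=1.900: state=(1.693, 0.573)
t=2.000: state=(1.871, 0.531)
t=2.100: state=(2.076, 0.496)
t=2.200: state=(2.309, 0.467)
t=2.300: state=(2.575, 0.443)
t=2.400: state=(2.877, 0.425)
t=2.480: state=(3.146, 0.415)
compare at T: x=3.146, y=0.415

largest component: x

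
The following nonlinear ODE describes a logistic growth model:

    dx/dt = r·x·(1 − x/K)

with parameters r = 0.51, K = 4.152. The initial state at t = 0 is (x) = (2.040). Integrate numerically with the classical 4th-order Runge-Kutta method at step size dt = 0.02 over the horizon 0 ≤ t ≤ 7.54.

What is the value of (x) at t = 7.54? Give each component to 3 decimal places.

(x) = (4.062)

t=0.000: state=(2.040)
step 1 (dt=0.02): k1=(0.529), k2=(0.529), k3=(0.529), k4=(0.529); state += dt/6·(k1+2k2+2k3+k4)
t=0.020: state=(2.051)
t=0.040: state=(2.061)
t=0.060: state=(2.072)
continuing one RK4 step at a time; state shown every 25 steps (Δt=0.5):
t=0.500: state=(2.304)
t=1.000: state=(2.560)
t=1.500: state=(2.802)
t=2.000: state=(3.023)
t=2.500: state=(3.220)
t=3.000: state=(3.392)
t=3.500: state=(3.537)
t=4.000: state=(3.659)
t=4.500: state=(3.760)
t=5.000: state=(3.841)
t=5.500: state=(3.907)
t=6.000: state=(3.960)
t=6.500: state=(4.001)
t=7.000: state=(4.034)
t=7.500: state=(4.060)
t=7.540: state=(4.062)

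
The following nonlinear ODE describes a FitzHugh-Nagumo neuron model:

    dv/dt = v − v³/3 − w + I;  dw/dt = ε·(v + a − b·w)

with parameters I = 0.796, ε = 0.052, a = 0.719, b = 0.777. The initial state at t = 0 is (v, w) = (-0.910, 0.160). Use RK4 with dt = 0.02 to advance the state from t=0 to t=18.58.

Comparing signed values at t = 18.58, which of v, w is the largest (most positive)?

t=0.000: state=(-0.910, 0.160)
step 1 (dt=0.02): k1=(-0.023, -0.016), k2=(-0.023, -0.016), k3=(-0.023, -0.016), k4=(-0.023, -0.016); state += dt/6·(k1+2k2+2k3+k4)
t=0.020: state=(-0.910, 0.160)
t=0.040: state=(-0.911, 0.159)
t=0.060: state=(-0.911, 0.159)
continuing one RK4 step at a time; state shown every 50 steps (Δt=1):
t=1.000: state=(-0.926, 0.143)
t=2.000: state=(-0.927, 0.127)
t=3.000: state=(-0.911, 0.112)
t=4.000: state=(-0.876, 0.098)
t=5.000: state=(-0.817, 0.088)
t=6.000: state=(-0.725, 0.082)
t=7.000: state=(-0.569, 0.082)
t=8.000: state=(-0.265, 0.093)
t=9.000: state=(0.465, 0.128)
t=10.000: state=(1.626, 0.215)
t=11.000: state=(1.917, 0.336)
t=12.000: state=(1.897, 0.457)
t=13.000: state=(1.854, 0.571)
t=14.000: state=(1.808, 0.679)
t=15.000: state=(1.763, 0.779)
t=16.000: state=(1.716, 0.874)
t=17.000: state=(1.669, 0.962)
t=18.000: state=(1.622, 1.044)
t=18.580: state=(1.593, 1.090)
compare at T: v=1.593, w=1.090

largest component: v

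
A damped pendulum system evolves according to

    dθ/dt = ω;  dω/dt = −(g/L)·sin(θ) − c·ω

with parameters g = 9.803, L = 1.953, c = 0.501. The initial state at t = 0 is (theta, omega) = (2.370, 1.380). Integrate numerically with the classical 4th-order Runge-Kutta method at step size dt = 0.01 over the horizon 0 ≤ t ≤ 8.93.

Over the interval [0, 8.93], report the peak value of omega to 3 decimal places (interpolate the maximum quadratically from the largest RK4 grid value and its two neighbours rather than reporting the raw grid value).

t=0.000: state=(2.370, 1.380)
step 1 (dt=0.01): k1=(1.380, -4.191), k2=(1.359, -4.156), k3=(1.359, -4.156), k4=(1.338, -4.121); state += dt/6·(k1+2k2+2k3+k4)
t=0.010: state=(2.384, 1.338)
t=0.020: state=(2.397, 1.298)
t=0.030: state=(2.410, 1.257)
continuing one RK4 step at a time; state shown every 50 steps (Δt=0.5):
t=0.500: state=(2.648, -0.112)
t=1.000: state=(2.291, -1.382)
t=1.500: state=(1.167, -3.132)
t=2.000: state=(-0.518, -2.981)
t=2.500: state=(-1.389, -0.422)
t=3.000: state=(-1.012, 1.786)
t=3.500: state=(0.118, 2.294)
t=4.000: state=(0.886, 0.577)
t=4.500: state=(0.690, -1.228)
t=5.000: state=(-0.096, -1.584)
t=5.500: state=(-0.614, -0.339)
t=6.000: state=(-0.434, 0.940)
t=6.500: state=(0.124, 1.054)
t=7.000: state=(0.436, 0.110)
t=7.500: state=(0.254, -0.730)
t=8.000: state=(-0.138, -0.673)
t=8.500: state=(-0.306, 0.037)
t=8.930: state=(-0.173, 0.518)
largest grid value and its neighbours: omega(3.340)=2.42846, omega(3.350)=2.42880, omega(3.360)=2.42795
parabola through these three points peaks at t≈3.348 with omega≈2.42882

max omega = 2.429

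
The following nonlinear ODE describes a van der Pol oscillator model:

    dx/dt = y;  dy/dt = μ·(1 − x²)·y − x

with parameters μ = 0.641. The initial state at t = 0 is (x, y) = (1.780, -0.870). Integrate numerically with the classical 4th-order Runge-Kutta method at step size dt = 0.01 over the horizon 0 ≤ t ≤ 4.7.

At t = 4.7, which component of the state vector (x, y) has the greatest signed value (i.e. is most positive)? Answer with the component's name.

largest component: y

t=0.000: state=(1.780, -0.870)
step 1 (dt=0.01): k1=(-0.870, -0.571), k2=(-0.873, -0.571), k3=(-0.873, -0.571), k4=(-0.876, -0.571); state += dt/6·(k1+2k2+2k3+k4)
t=0.010: state=(1.771, -0.876)
t=0.020: state=(1.762, -0.881)
t=0.030: state=(1.754, -0.887)
continuing one RK4 step at a time; state shown every 20 steps (Δt=0.2):
t=0.200: state=(1.594, -0.988)
t=0.400: state=(1.384, -1.121)
t=0.600: state=(1.144, -1.282)
t=0.800: state=(0.869, -1.481)
t=1.000: state=(0.549, -1.723)
t=1.200: state=(0.177, -2.001)
t=1.400: state=(-0.251, -2.264)
t=1.600: state=(-0.720, -2.392)
t=1.800: state=(-1.187, -2.222)
t=2.000: state=(-1.585, -1.705)
t=2.200: state=(-1.858, -1.014)
t=2.400: state=(-1.995, -0.387)
t=2.600: state=(-2.024, 0.072)
t=2.800: state=(-1.977, 0.382)
t=3.000: state=(-1.878, 0.596)
t=3.200: state=(-1.742, 0.760)
t=3.400: state=(-1.575, 0.905)
t=3.600: state=(-1.380, 1.052)
t=3.800: state=(-1.153, 1.218)
t=4.000: state=(-0.890, 1.414)
t=4.200: state=(-0.585, 1.651)
t=4.400: state=(-0.228, 1.921)
t=4.600: state=(0.184, 2.186)
t=4.700: state=(0.408, 2.287)
compare at T: x=0.408, y=2.287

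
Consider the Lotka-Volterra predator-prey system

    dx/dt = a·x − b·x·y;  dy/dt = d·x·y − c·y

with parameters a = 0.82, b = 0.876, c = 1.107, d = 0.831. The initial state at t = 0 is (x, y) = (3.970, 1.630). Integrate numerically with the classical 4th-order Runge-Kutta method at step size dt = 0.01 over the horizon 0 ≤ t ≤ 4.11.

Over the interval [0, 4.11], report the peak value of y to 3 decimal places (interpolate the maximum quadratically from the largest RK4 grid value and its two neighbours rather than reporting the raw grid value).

max y = 3.456

t=0.000: state=(3.970, 1.630)
step 1 (dt=0.01): k1=(-2.413, 3.573), k2=(-2.468, 3.596), k3=(-2.468, 3.596), k4=(-2.523, 3.618); state += dt/6·(k1+2k2+2k3+k4)
t=0.010: state=(3.945, 1.666)
t=0.020: state=(3.920, 1.702)
t=0.030: state=(3.893, 1.739)
continuing one RK4 step at a time; state shown every 20 steps (Δt=0.2):
t=0.200: state=(3.290, 2.400)
t=0.400: state=(2.389, 3.086)
t=0.600: state=(1.581, 3.429)
t=0.800: state=(1.020, 3.399)
t=1.000: state=(0.676, 3.128)
t=1.200: state=(0.476, 2.755)
t=1.400: state=(0.358, 2.364)
t=1.600: state=(0.288, 1.998)
t=1.800: state=(0.246, 1.673)
t=2.000: state=(0.222, 1.394)
t=2.200: state=(0.209, 1.158)
t=2.400: state=(0.205, 0.960)
t=2.600: state=(0.207, 0.796)
t=2.800: state=(0.215, 0.661)
t=3.000: state=(0.228, 0.549)
t=3.200: state=(0.246, 0.458)
t=3.400: state=(0.269, 0.383)
t=3.600: state=(0.298, 0.322)
t=3.800: state=(0.333, 0.272)
t=4.000: state=(0.376, 0.231)
t=4.110: state=(0.403, 0.212)
largest grid value and its neighbours: y(0.670)=3.45561, y(0.680)=3.45586, y(0.690)=3.45526
parabola through these three points peaks at t≈0.678 with y≈3.45587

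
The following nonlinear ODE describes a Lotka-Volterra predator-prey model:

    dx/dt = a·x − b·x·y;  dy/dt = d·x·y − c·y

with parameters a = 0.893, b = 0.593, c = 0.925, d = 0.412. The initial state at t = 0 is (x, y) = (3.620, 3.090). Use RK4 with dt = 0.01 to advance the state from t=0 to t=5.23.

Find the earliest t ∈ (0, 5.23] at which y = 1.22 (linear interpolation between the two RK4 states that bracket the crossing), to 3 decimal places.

t = 2.573

t=0.000: state=(3.620, 3.090)
step 1 (dt=0.01): k1=(-3.401, 1.750), k2=(-3.403, 1.734), k3=(-3.403, 1.733), k4=(-3.405, 1.717); state += dt/6·(k1+2k2+2k3+k4)
t=0.010: state=(3.586, 3.107)
t=0.020: state=(3.552, 3.124)
t=0.030: state=(3.518, 3.141)
continuing one RK4 step at a time; state shown every 20 steps (Δt=0.2):
t=0.200: state=(2.947, 3.365)
t=0.400: state=(2.344, 3.476)
t=0.600: state=(1.858, 3.432)
t=0.800: state=(1.491, 3.272)
t=1.000: state=(1.226, 3.039)
t=1.200: state=(1.038, 2.772)
t=1.400: state=(0.908, 2.495)
t=1.600: state=(0.821, 2.226)
t=1.800: state=(0.765, 1.975)
t=2.000: state=(0.734, 1.746)
t=2.200: state=(0.722, 1.540)
t=2.400: state=(0.727, 1.359)
t=2.570: state=(0.743, 1.222)
next step: t=2.580: state=(0.744, 1.215) — y has crossed 1.22
linear interpolation between t=2.570 (1.22224) and t=2.580 (1.21470) → t≈2.573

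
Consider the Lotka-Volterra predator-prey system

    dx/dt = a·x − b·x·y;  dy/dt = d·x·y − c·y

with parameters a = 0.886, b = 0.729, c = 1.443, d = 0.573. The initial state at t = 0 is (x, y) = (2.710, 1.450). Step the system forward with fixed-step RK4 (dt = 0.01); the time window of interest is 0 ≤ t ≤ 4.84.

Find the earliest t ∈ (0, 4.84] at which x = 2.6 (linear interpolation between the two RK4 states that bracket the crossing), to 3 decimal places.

t = 0.228

t=0.000: state=(2.710, 1.450)
step 1 (dt=0.01): k1=(-0.464, 0.159), k2=(-0.465, 0.157), k3=(-0.465, 0.157), k4=(-0.466, 0.156); state += dt/6·(k1+2k2+2k3+k4)
t=0.010: state=(2.705, 1.452)
t=0.020: state=(2.701, 1.453)
t=0.030: state=(2.696, 1.455)
continuing one RK4 step at a time; state shown every 20 steps (Δt=0.2):
t=0.200: state=(2.614, 1.474)
t=0.220: state=(2.604, 1.476)
next step: t=0.230: state=(2.599, 1.476) — x has crossed 2.6
linear interpolation between t=0.220 (2.60388) and t=0.230 (2.59894) → t≈0.228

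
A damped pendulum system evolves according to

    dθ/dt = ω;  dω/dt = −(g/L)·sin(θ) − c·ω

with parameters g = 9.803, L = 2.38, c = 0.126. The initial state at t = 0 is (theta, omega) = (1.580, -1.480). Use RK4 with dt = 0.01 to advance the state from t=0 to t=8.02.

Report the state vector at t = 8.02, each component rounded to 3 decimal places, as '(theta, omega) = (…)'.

t=0.000: state=(1.580, -1.480)
step 1 (dt=0.01): k1=(-1.480, -3.932), k2=(-1.500, -3.930), k3=(-1.500, -3.930), k4=(-1.519, -3.927); state += dt/6·(k1+2k2+2k3+k4)
t=0.010: state=(1.565, -1.519)
t=0.020: state=(1.550, -1.559)
t=0.030: state=(1.534, -1.598)
continuing one RK4 step at a time; state shown every 50 steps (Δt=0.5):
t=0.500: state=(0.400, -3.021)
t=1.000: state=(-1.015, -2.205)
t=1.500: state=(-1.605, -0.133)
t=2.000: state=(-1.167, 1.843)
t=2.500: state=(0.072, 2.755)
t=3.000: state=(1.176, 1.381)
t=3.500: state=(1.358, -0.648)
t=4.000: state=(0.586, -2.283)
t=4.500: state=(-0.608, -2.095)
t=5.000: state=(-1.237, -0.314)
t=5.500: state=(-0.918, 1.520)
t=6.000: state=(0.100, 2.231)
t=6.500: state=(0.971, 1.016)
t=7.000: state=(1.022, -0.799)
t=7.500: state=(0.270, -1.996)
t=8.000: state=(-0.665, -1.442)
t=8.020: state=(-0.694, -1.386)

(theta, omega) = (-0.694, -1.386)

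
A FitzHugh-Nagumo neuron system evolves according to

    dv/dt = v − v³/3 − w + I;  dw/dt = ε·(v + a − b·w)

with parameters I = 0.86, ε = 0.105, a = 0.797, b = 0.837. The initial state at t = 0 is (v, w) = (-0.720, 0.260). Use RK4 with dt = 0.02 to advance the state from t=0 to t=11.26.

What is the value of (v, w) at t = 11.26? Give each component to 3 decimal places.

t=0.000: state=(-0.720, 0.260)
step 1 (dt=0.02): k1=(0.004, -0.015), k2=(0.005, -0.015), k3=(0.005, -0.015), k4=(0.005, -0.015); state += dt/6·(k1+2k2+2k3+k4)
t=0.020: state=(-0.720, 0.260)
t=0.040: state=(-0.720, 0.259)
t=0.060: state=(-0.720, 0.259)
continuing one RK4 step at a time; state shown every 25 steps (Δt=0.5):
t=0.500: state=(-0.716, 0.253)
t=1.000: state=(-0.706, 0.246)
t=1.500: state=(-0.690, 0.241)
t=2.000: state=(-0.667, 0.237)
t=2.500: state=(-0.634, 0.234)
t=3.000: state=(-0.589, 0.233)
t=3.500: state=(-0.526, 0.236)
t=4.000: state=(-0.438, 0.241)
t=4.500: state=(-0.312, 0.253)
t=5.000: state=(-0.122, 0.271)
t=5.500: state=(0.173, 0.301)
t=6.000: state=(0.619, 0.349)
t=6.500: state=(1.174, 0.421)
t=7.000: state=(1.599, 0.516)
t=7.500: state=(1.771, 0.622)
t=8.000: state=(1.800, 0.729)
t=8.500: state=(1.778, 0.830)
t=9.000: state=(1.740, 0.926)
t=9.500: state=(1.697, 1.015)
t=10.000: state=(1.653, 1.099)
t=10.500: state=(1.607, 1.176)
t=11.000: state=(1.560, 1.248)
t=11.260: state=(1.536, 1.283)

(v, w) = (1.536, 1.283)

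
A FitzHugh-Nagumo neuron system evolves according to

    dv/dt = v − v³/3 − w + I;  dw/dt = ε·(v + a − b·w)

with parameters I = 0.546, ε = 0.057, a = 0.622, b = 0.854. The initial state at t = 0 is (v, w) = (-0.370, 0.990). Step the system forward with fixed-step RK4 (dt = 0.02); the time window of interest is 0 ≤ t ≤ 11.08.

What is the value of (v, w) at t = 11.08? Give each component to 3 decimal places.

t=0.000: state=(-0.370, 0.990)
step 1 (dt=0.02): k1=(-0.797, -0.034), k2=(-0.804, -0.034), k3=(-0.804, -0.034), k4=(-0.810, -0.035); state += dt/6·(k1+2k2+2k3+k4)
t=0.020: state=(-0.386, 0.989)
t=0.040: state=(-0.402, 0.989)
t=0.060: state=(-0.419, 0.988)
continuing one RK4 step at a time; state shown every 25 steps (Δt=0.5):
t=0.500: state=(-0.844, 0.967)
t=1.000: state=(-1.360, 0.930)
t=1.500: state=(-1.690, 0.882)
t=2.000: state=(-1.811, 0.828)
t=2.500: state=(-1.835, 0.774)
t=3.000: state=(-1.827, 0.722)
t=3.500: state=(-1.809, 0.671)
t=4.000: state=(-1.788, 0.621)
t=4.500: state=(-1.767, 0.574)
t=5.000: state=(-1.745, 0.528)
t=5.500: state=(-1.723, 0.484)
t=6.000: state=(-1.701, 0.442)
t=6.500: state=(-1.679, 0.401)
t=7.000: state=(-1.657, 0.362)
t=7.500: state=(-1.635, 0.324)
t=8.000: state=(-1.613, 0.288)
t=8.500: state=(-1.591, 0.254)
t=9.000: state=(-1.569, 0.221)
t=9.500: state=(-1.547, 0.189)
t=10.000: state=(-1.525, 0.159)
t=10.500: state=(-1.503, 0.130)
t=11.000: state=(-1.480, 0.102)
t=11.080: state=(-1.477, 0.098)

(v, w) = (-1.477, 0.098)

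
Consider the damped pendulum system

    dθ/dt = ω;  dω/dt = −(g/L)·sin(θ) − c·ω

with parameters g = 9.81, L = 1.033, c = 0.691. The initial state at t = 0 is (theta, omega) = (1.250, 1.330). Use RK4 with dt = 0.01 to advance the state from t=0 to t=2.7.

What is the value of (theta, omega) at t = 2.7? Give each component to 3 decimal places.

(theta, omega) = (0.290, -1.462)

t=0.000: state=(1.250, 1.330)
step 1 (dt=0.01): k1=(1.330, -9.931), k2=(1.280, -9.917), k3=(1.280, -9.916), k4=(1.231, -9.900); state += dt/6·(k1+2k2+2k3+k4)
t=0.010: state=(1.263, 1.231)
t=0.020: state=(1.275, 1.132)
t=0.030: state=(1.285, 1.034)
continuing one RK4 step at a time; state shown every 10 steps (Δt=0.1):
t=0.100: state=(1.334, 0.357)
t=0.200: state=(1.323, -0.559)
t=0.300: state=(1.225, -1.401)
t=0.400: state=(1.047, -2.140)
t=0.500: state=(0.802, -2.730)
t=0.600: state=(0.508, -3.105)
t=0.700: state=(0.190, -3.209)
t=0.800: state=(-0.124, -3.022)
t=0.900: state=(-0.406, -2.576)
t=1.000: state=(-0.633, -1.944)
t=1.100: state=(-0.791, -1.210)
t=1.200: state=(-0.874, -0.446)
t=1.300: state=(-0.881, 0.293)
t=1.400: state=(-0.818, 0.966)
t=1.500: state=(-0.692, 1.532)
t=1.600: state=(-0.516, 1.952)
t=1.700: state=(-0.308, 2.189)
t=1.800: state=(-0.085, 2.221)
t=1.900: state=(0.130, 2.050)
t=2.000: state=(0.319, 1.706)
t=2.100: state=(0.467, 1.237)
t=2.200: state=(0.564, 0.698)
t=2.300: state=(0.606, 0.141)
t=2.400: state=(0.593, -0.389)
t=2.500: state=(0.530, -0.854)
t=2.600: state=(0.425, -1.221)
t=2.700: state=(0.290, -1.462)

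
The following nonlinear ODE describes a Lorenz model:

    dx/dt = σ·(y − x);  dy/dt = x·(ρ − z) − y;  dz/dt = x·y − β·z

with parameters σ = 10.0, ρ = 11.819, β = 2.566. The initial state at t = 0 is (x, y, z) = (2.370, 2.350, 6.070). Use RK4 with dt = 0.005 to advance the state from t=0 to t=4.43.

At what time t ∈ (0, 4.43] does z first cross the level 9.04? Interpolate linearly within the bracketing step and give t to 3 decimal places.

t=0.000: state=(2.370, 2.350, 6.070)
step 1 (dt=0.005): k1=(-0.200, 11.275, -10.006), k2=(0.087, 11.303, -9.876), k3=(0.080, 11.307, -9.875), k4=(0.361, 11.338, -9.744); state += dt/6·(k1+2k2+2k3+k4)
t=0.005: state=(2.370, 2.407, 6.021)
t=0.010: state=(2.374, 2.463, 5.973)
t=0.015: state=(2.379, 2.521, 5.926)
continuing one RK4 step at a time; state shown every 40 steps (Δt=0.2):
t=0.200: state=(3.911, 5.310, 5.473)
t=0.370: state=(6.806, 8.496, 8.968)
next step: t=0.375: state=(6.890, 8.548, 9.143) — z has crossed 9.04
linear interpolation between t=0.370 (8.96758) and t=0.375 (9.14320) → t≈0.372

t = 0.372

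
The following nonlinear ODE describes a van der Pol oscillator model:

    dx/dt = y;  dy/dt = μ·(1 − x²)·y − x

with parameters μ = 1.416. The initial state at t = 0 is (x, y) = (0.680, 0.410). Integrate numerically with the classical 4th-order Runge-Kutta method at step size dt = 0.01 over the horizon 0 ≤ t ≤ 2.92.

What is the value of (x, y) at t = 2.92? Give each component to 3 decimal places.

t=0.000: state=(0.680, 0.410)
step 1 (dt=0.01): k1=(0.410, -0.368), k2=(0.408, -0.373), k3=(0.408, -0.373), k4=(0.406, -0.378); state += dt/6·(k1+2k2+2k3+k4)
t=0.010: state=(0.684, 0.406)
t=0.020: state=(0.688, 0.402)
t=0.030: state=(0.692, 0.399)
continuing one RK4 step at a time; state shown every 10 steps (Δt=0.1):
t=0.100: state=(0.719, 0.368)
t=0.200: state=(0.753, 0.317)
t=0.300: state=(0.782, 0.257)
t=0.400: state=(0.804, 0.189)
t=0.500: state=(0.820, 0.115)
t=0.600: state=(0.827, 0.036)
t=0.700: state=(0.827, -0.047)
t=0.800: state=(0.818, -0.133)
t=0.900: state=(0.800, -0.223)
t=1.000: state=(0.773, -0.316)
t=1.100: state=(0.737, -0.414)
t=1.200: state=(0.690, -0.518)
t=1.300: state=(0.633, -0.630)
t=1.400: state=(0.564, -0.752)
t=1.500: state=(0.482, -0.889)
t=1.600: state=(0.386, -1.043)
t=1.700: state=(0.273, -1.218)
t=1.800: state=(0.141, -1.417)
t=1.900: state=(-0.012, -1.639)
t=2.000: state=(-0.187, -1.875)
t=2.100: state=(-0.386, -2.104)
t=2.200: state=(-0.607, -2.288)
t=2.300: state=(-0.841, -2.372)
t=2.400: state=(-1.076, -2.302)
t=2.500: state=(-1.295, -2.056)
t=2.600: state=(-1.482, -1.670)
t=2.700: state=(-1.627, -1.223)
t=2.800: state=(-1.728, -0.797)
t=2.900: state=(-1.789, -0.440)
t=2.920: state=(-1.797, -0.378)

(x, y) = (-1.797, -0.378)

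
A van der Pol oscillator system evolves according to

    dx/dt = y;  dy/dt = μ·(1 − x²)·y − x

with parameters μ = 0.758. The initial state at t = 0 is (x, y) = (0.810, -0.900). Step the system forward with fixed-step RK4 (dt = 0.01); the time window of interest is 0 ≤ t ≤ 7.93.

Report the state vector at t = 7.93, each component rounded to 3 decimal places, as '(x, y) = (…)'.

t=0.000: state=(0.810, -0.900)
step 1 (dt=0.01): k1=(-0.900, -1.045), k2=(-0.905, -1.046), k3=(-0.905, -1.046), k4=(-0.910, -1.048); state += dt/6·(k1+2k2+2k3+k4)
t=0.010: state=(0.801, -0.910)
t=0.020: state=(0.792, -0.921)
t=0.030: state=(0.783, -0.932)
continuing one RK4 step at a time; state shown every 50 steps (Δt=0.5):
t=0.500: state=(0.219, -1.486)
t=1.000: state=(-0.669, -1.979)
t=1.500: state=(-1.537, -1.227)
t=2.000: state=(-1.815, 0.019)
t=2.500: state=(-1.635, 0.624)
t=3.000: state=(-1.224, 1.018)
t=3.500: state=(-0.593, 1.551)
t=4.000: state=(0.368, 2.286)
t=4.500: state=(1.496, 1.833)
t=5.000: state=(1.978, 0.186)
t=5.500: state=(1.857, -0.542)
t=6.000: state=(1.495, -0.889)
t=6.500: state=(0.957, -1.295)
t=7.000: state=(0.152, -1.976)
t=7.500: state=(-0.994, -2.395)
t=7.930: state=(-1.803, -1.155)

(x, y) = (-1.803, -1.155)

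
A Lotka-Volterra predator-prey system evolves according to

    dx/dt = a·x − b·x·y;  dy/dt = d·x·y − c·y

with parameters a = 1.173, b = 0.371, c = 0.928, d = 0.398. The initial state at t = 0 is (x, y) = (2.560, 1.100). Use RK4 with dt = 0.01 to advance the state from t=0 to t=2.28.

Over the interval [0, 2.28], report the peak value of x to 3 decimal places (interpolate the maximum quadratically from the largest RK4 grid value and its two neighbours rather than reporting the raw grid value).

max x = 5.557

t=0.000: state=(2.560, 1.100)
step 1 (dt=0.01): k1=(1.958, 0.100), k2=(1.965, 0.104), k3=(1.965, 0.104), k4=(1.972, 0.109); state += dt/6·(k1+2k2+2k3+k4)
t=0.010: state=(2.580, 1.101)
t=0.020: state=(2.599, 1.102)
t=0.030: state=(2.619, 1.103)
continuing one RK4 step at a time; state shown every 10 steps (Δt=0.1):
t=0.100: state=(2.763, 1.114)
t=0.200: state=(2.980, 1.139)
t=0.300: state=(3.210, 1.174)
t=0.400: state=(3.453, 1.221)
t=0.500: state=(3.706, 1.283)
t=0.600: state=(3.968, 1.363)
t=0.700: state=(4.235, 1.462)
t=0.800: state=(4.500, 1.585)
t=0.900: state=(4.758, 1.737)
t=1.000: state=(5.000, 1.923)
t=1.100: state=(5.214, 2.148)
t=1.200: state=(5.388, 2.417)
t=1.300: state=(5.507, 2.737)
t=1.400: state=(5.556, 3.110)
t=1.500: state=(5.524, 3.534)
t=1.600: state=(5.402, 4.005)
t=1.700: state=(5.187, 4.507)
t=1.800: state=(4.888, 5.021)
t=1.900: state=(4.520, 5.519)
t=2.000: state=(4.106, 5.973)
t=2.100: state=(3.672, 6.355)
t=2.200: state=(3.243, 6.646)
t=2.280: state=(2.917, 6.805)
largest grid value and its neighbours: x(1.400)=5.55632, x(1.410)=5.55698, x(1.420)=5.55681
parabola through these three points peaks at t≈1.413 with x≈5.55702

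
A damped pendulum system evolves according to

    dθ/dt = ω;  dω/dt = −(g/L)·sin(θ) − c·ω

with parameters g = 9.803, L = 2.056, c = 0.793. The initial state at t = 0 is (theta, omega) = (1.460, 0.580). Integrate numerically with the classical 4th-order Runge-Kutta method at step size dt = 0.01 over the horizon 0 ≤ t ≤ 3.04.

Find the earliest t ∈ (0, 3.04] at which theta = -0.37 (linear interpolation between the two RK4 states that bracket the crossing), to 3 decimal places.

t = 1.270

t=0.000: state=(1.460, 0.580)
step 1 (dt=0.01): k1=(0.580, -5.199), k2=(0.554, -5.180), k3=(0.554, -5.180), k4=(0.528, -5.160); state += dt/6·(k1+2k2+2k3+k4)
t=0.010: state=(1.466, 0.528)
t=0.020: state=(1.471, 0.477)
t=0.030: state=(1.475, 0.426)
continuing one RK4 step at a time; state shown every 10 steps (Δt=0.1):
t=0.100: state=(1.493, 0.079)
t=0.200: state=(1.477, -0.384)
t=0.300: state=(1.417, -0.809)
t=0.400: state=(1.317, -1.197)
t=0.500: state=(1.179, -1.540)
t=0.600: state=(1.010, -1.830)
t=0.700: state=(0.816, -2.053)
t=0.800: state=(0.603, -2.194)
t=0.900: state=(0.380, -2.242)
t=1.000: state=(0.157, -2.192)
t=1.100: state=(-0.055, -2.047)
t=1.200: state=(-0.249, -1.820)
t=1.270: state=(-0.370, -1.622)
next step: t=1.280: state=(-0.386, -1.592) — theta has crossed -0.37
linear interpolation between t=1.270 (-0.36984) and t=1.280 (-0.38591) → t≈1.270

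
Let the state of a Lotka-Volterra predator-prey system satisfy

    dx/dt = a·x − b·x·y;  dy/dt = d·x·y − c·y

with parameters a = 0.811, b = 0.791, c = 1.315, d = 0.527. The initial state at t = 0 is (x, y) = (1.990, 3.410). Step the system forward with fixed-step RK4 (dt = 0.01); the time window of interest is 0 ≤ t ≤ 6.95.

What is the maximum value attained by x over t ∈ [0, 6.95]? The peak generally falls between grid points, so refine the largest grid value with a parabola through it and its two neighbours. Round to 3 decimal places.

t=0.000: state=(1.990, 3.410)
step 1 (dt=0.01): k1=(-3.754, -0.908), k2=(-3.711, -0.940), k3=(-3.711, -0.940), k4=(-3.669, -0.972); state += dt/6·(k1+2k2+2k3+k4)
t=0.010: state=(1.953, 3.401)
t=0.020: state=(1.917, 3.391)
t=0.030: state=(1.881, 3.380)
continuing one RK4 step at a time; state shown every 25 steps (Δt=0.25):
t=0.250: state=(1.284, 3.031)
t=0.500: state=(0.908, 2.514)
t=0.750: state=(0.712, 2.011)
t=1.000: state=(0.612, 1.578)
t=1.250: state=(0.569, 1.227)
t=1.500: state=(0.562, 0.951)
t=1.750: state=(0.583, 0.738)
t=2.000: state=(0.628, 0.575)
t=2.250: state=(0.695, 0.452)
t=2.500: state=(0.786, 0.358)
t=2.750: state=(0.903, 0.288)
t=3.000: state=(1.051, 0.236)
t=3.250: state=(1.233, 0.197)
t=3.500: state=(1.457, 0.170)
t=3.750: state=(1.729, 0.150)
t=4.000: state=(2.058, 0.139)
t=4.250: state=(2.454, 0.134)
t=4.500: state=(2.926, 0.138)
t=4.750: state=(3.484, 0.151)
t=5.000: state=(4.131, 0.180)
t=5.250: state=(4.859, 0.234)
t=5.500: state=(5.632, 0.335)
t=5.750: state=(6.344, 0.532)
t=6.000: state=(6.762, 0.913)
t=6.250: state=(6.501, 1.591)
t=6.500: state=(5.314, 2.517)
t=6.750: state=(3.645, 3.271)
t=6.950: state=(2.503, 3.466)
largest grid value and its neighbours: x(6.040)=6.77727, x(6.050)=6.77804, x(6.060)=6.77757
parabola through these three points peaks at t≈6.051 with x≈6.77805

max x = 6.778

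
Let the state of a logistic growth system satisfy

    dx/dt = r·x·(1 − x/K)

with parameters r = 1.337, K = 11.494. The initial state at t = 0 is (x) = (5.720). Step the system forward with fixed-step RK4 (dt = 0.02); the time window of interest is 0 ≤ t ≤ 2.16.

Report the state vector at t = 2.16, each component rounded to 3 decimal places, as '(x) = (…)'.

t=0.000: state=(5.720)
step 1 (dt=0.02): k1=(3.842), k2=(3.842), k3=(3.842), k4=(3.842); state += dt/6·(k1+2k2+2k3+k4)
t=0.020: state=(5.797)
t=0.040: state=(5.874)
t=0.060: state=(5.950)
continuing one RK4 step at a time; state shown every 5 steps (Δt=0.1):
t=0.100: state=(6.104)
t=0.200: state=(6.484)
t=0.300: state=(6.858)
t=0.400: state=(7.223)
t=0.500: state=(7.575)
t=0.600: state=(7.913)
t=0.700: state=(8.234)
t=0.800: state=(8.537)
t=0.900: state=(8.821)
t=1.000: state=(9.085)
t=1.100: state=(9.330)
t=1.200: state=(9.555)
t=1.300: state=(9.761)
t=1.400: state=(9.949)
t=1.500: state=(10.119)
t=1.600: state=(10.273)
t=1.700: state=(10.411)
t=1.800: state=(10.536)
t=1.900: state=(10.647)
t=2.000: state=(10.746)
t=2.100: state=(10.834)
t=2.160: state=(10.882)

(x) = (10.882)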